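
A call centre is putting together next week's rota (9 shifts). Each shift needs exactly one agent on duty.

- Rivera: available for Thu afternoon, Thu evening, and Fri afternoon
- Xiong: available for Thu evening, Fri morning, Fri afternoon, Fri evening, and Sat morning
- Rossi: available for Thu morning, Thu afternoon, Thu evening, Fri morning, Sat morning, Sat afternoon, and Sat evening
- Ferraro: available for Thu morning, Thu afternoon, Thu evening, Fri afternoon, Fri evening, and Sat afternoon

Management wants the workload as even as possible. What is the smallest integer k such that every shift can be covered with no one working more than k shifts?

3

With 4 agents and 9 worker-slots to fill, someone must work at least ⌈9/4⌉ = 3 shifts, so k ≥ 3.
k = 3 works: Thu morning→Rossi, Thu afternoon→Rivera, Thu evening→Rivera, Fri morning→Xiong, Fri afternoon→Rivera, Fri evening→Xiong, Sat morning→Xiong, Sat afternoon→Rossi, Sat evening→Rossi.
Loads: Rivera 3, Xiong 3, Rossi 3, Ferraro 0 — all ≤ 3.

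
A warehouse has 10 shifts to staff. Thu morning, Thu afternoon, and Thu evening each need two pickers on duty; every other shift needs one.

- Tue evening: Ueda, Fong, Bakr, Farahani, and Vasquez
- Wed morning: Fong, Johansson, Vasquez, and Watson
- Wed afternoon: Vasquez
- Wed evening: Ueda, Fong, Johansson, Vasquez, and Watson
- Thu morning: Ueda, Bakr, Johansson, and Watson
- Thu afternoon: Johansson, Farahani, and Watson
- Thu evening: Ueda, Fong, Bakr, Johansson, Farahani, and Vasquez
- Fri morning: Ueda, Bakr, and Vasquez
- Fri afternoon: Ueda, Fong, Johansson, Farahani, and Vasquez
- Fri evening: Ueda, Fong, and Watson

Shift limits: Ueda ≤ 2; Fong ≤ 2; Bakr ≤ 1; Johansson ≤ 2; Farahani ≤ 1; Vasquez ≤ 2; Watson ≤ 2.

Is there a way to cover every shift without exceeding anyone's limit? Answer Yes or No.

No

Total capacity is 2+2+1+2+1+2+2 = 12 but 13 worker-slots are needed — infeasible.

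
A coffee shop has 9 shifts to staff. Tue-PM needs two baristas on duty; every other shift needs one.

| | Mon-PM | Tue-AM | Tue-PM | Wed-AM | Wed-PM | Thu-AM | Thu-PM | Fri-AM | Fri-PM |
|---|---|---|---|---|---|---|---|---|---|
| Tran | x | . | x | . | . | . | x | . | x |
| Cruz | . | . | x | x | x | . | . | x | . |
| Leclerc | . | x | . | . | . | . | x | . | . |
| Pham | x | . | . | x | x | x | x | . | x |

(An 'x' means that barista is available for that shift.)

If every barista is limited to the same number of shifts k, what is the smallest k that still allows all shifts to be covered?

3

With 4 baristas and 10 worker-slots to fill, someone must work at least ⌈10/4⌉ = 3 shifts, so k ≥ 3.
k = 3 works: Mon-PM→Tran, Tue-AM→Leclerc, Tue-PM→Tran+Cruz, Wed-AM→Cruz, Wed-PM→Pham, Thu-AM→Pham, Thu-PM→Leclerc, Fri-AM→Cruz, Fri-PM→Tran.
Loads: Tran 3, Cruz 3, Leclerc 2, Pham 2 — all ≤ 3.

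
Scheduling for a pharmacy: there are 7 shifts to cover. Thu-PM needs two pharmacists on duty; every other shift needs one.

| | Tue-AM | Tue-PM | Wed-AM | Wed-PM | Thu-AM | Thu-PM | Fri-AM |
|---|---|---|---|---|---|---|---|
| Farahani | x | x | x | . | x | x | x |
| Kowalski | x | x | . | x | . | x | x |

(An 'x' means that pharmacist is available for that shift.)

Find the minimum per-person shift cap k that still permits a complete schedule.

4

With 2 pharmacists and 8 worker-slots to fill, someone must work at least ⌈8/2⌉ = 4 shifts, so k ≥ 4.
k = 4 works: Tue-AM→Farahani, Tue-PM→Kowalski, Wed-AM→Farahani, Wed-PM→Kowalski, Thu-AM→Farahani, Thu-PM→Farahani+Kowalski, Fri-AM→Kowalski.
Loads: Farahani 4, Kowalski 4 — all ≤ 4.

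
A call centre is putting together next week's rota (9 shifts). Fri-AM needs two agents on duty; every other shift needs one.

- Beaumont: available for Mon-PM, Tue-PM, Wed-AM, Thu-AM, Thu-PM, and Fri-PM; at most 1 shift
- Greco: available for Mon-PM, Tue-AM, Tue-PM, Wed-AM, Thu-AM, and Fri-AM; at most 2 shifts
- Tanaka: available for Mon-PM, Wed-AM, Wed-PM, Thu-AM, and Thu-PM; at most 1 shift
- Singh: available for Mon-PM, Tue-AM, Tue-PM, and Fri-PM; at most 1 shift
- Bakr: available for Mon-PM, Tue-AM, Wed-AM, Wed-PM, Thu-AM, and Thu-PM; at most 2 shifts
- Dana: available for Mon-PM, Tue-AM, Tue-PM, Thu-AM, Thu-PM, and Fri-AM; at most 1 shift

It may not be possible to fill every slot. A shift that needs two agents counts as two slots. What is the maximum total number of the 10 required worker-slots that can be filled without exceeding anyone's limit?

Total capacity across all agents is 1+2+1+1+2+1 = 8, and 10 slots are needed, so at most 8 can be filled.
An assignment achieving 8: Tue-AM→Greco, Tue-PM→Singh, Wed-AM→Bakr, Wed-PM→Tanaka, Thu-PM→Bakr, Fri-AM→Greco+Dana, Fri-PM→Beaumont.
Loads: Beaumont 1/1, Greco 2/2, Tanaka 1/1, Singh 1/1, Bakr 2/2, Dana 1/1.

8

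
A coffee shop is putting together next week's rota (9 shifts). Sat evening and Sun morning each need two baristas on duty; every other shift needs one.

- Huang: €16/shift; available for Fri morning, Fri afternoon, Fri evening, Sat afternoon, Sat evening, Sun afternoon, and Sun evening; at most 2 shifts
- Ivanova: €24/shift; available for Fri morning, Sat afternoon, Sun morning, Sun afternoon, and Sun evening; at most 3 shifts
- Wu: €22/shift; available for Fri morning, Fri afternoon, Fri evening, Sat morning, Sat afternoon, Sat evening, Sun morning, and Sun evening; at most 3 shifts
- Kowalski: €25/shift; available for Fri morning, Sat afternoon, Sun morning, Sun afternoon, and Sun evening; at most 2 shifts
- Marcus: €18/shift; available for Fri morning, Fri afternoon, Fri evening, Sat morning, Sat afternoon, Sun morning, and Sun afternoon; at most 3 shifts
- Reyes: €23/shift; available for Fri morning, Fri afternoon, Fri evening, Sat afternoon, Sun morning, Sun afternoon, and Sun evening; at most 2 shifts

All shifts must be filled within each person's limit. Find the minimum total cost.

Sat evening can only be covered by Huang and Wu, so that assignment is forced.
Picking the cheapest available barista for each shift independently would cost €192, but that ignores the shift limits.
An optimal schedule: Fri morning→Wu, Fri afternoon→Huang, Fri evening→Marcus, Sat morning→Marcus, Sat afternoon→Reyes, Sat evening→Huang+Wu, Sun morning→Reyes+Ivanova, Sun afternoon→Marcus, Sun evening→Wu.
Total: 22 + 16 + 18 + 18 + 23 + 16 + 22 + 23 + 24 + 18 + 22 = €222.

€222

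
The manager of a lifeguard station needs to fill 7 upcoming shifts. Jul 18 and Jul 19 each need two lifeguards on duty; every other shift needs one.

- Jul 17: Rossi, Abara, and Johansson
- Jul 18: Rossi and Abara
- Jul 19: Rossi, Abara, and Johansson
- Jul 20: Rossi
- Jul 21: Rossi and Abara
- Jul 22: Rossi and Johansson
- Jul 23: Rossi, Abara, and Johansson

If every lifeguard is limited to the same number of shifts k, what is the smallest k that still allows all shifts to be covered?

3

With 3 lifeguards and 9 worker-slots to fill, someone must work at least ⌈9/3⌉ = 3 shifts, so k ≥ 3.
k = 3 works: Jul 17→Abara, Jul 18→Rossi+Abara, Jul 19→Abara+Johansson, Jul 20→Rossi, Jul 21→Rossi, Jul 22→Johansson, Jul 23→Johansson.
Loads: Rossi 3, Abara 3, Johansson 3 — all ≤ 3.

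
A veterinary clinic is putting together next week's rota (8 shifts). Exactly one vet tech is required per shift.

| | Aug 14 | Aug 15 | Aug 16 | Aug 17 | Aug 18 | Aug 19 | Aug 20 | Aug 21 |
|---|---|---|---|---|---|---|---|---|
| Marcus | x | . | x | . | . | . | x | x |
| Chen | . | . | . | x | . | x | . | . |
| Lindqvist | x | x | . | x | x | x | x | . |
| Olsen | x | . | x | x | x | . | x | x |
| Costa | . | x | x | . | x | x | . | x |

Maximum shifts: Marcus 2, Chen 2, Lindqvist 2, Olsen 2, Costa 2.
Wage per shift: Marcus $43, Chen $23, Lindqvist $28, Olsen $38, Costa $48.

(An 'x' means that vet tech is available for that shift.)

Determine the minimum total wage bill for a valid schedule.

Picking the cheapest available vet tech for each shift independently would cost $234, but that ignores the shift limits.
An optimal schedule: Aug 14→Marcus, Aug 15→Lindqvist, Aug 16→Marcus, Aug 17→Chen, Aug 18→Lindqvist, Aug 19→Chen, Aug 20→Olsen, Aug 21→Olsen.
Total: 43 + 28 + 43 + 23 + 28 + 23 + 38 + 38 = $264.

$264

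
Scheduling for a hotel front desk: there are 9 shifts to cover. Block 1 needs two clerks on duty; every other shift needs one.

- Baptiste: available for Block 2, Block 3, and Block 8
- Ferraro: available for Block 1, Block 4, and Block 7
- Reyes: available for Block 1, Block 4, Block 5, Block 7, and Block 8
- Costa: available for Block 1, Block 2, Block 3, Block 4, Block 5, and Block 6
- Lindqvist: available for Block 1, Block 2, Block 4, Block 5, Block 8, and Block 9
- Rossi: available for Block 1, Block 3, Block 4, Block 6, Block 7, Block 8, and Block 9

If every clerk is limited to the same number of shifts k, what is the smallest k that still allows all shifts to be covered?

2

With 6 clerks and 10 worker-slots to fill, someone must work at least ⌈10/6⌉ = 2 shifts, so k ≥ 2.
k = 2 works: Block 1→Costa+Lindqvist, Block 2→Baptiste, Block 3→Baptiste, Block 4→Ferraro, Block 5→Reyes, Block 6→Costa, Block 7→Ferraro, Block 8→Reyes, Block 9→Lindqvist.
Loads: Baptiste 2, Ferraro 2, Reyes 2, Costa 2, Lindqvist 2, Rossi 0 — all ≤ 2.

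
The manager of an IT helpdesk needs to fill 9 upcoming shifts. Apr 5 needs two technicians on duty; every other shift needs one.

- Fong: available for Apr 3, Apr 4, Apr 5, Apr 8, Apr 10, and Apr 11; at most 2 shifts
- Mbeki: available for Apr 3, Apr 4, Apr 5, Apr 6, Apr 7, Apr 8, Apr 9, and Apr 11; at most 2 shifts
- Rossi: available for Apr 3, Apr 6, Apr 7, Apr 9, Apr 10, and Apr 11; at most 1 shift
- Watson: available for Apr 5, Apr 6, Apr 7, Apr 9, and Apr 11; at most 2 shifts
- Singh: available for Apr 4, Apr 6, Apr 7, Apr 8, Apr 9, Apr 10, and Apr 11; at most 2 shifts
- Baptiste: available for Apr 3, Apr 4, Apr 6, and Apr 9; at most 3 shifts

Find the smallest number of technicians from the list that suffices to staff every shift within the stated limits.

5

10 slots to fill and no one can take more than 3, so at least ⌈10/3⌉ = 4 technicians are needed.
Any 4 technicians together have capacity at most 3+2+2+2 = 9 < 10 slots, so 4 can never suffice.
Fong, Mbeki, Rossi, Watson, and Baptiste alone can cover everything: Apr 3→Baptiste, Apr 4→Mbeki, Apr 5→Mbeki+Watson, Apr 6→Baptiste, Apr 7→Rossi, Apr 8→Fong, Apr 9→Baptiste, Apr 10→Fong, Apr 11→Watson.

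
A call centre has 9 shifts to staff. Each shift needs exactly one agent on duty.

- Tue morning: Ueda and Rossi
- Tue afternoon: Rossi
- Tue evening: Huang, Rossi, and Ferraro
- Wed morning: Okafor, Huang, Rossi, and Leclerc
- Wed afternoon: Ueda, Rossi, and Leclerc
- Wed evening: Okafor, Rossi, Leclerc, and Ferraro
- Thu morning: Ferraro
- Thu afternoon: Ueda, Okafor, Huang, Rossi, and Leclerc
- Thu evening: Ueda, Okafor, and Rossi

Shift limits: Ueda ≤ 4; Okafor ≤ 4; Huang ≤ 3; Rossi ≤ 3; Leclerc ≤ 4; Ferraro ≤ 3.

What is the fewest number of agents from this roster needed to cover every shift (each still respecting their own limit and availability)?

9 slots to fill and no one can take more than 4, so at least ⌈9/4⌉ = 3 agents are needed.
Ueda, Rossi, and Ferraro alone can cover everything: Tue morning→Ueda, Tue afternoon→Rossi, Tue evening→Rossi, Wed morning→Rossi, Wed afternoon→Ueda, Wed evening→Ferraro, Thu morning→Ferraro, Thu afternoon→Ueda, Thu evening→Ueda.

3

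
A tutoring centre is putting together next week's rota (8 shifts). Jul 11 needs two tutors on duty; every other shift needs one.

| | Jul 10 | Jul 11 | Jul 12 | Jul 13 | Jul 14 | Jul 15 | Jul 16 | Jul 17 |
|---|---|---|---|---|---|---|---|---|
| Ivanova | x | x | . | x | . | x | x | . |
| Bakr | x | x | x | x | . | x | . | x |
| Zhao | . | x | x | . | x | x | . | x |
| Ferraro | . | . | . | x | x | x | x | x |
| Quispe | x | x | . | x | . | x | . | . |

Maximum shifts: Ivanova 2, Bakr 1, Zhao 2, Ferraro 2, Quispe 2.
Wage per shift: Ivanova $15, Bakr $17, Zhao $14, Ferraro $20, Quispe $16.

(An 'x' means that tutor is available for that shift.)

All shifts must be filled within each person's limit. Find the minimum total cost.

$147

Picking the cheapest available tutor for each shift independently would cost $130, but that ignores the shift limits.
An optimal schedule: Jul 10→Ivanova, Jul 11→Zhao+Quispe, Jul 12→Bakr, Jul 13→Ferraro, Jul 14→Zhao, Jul 15→Quispe, Jul 16→Ivanova, Jul 17→Ferraro.
Total: 15 + 14 + 16 + 17 + 20 + 14 + 16 + 15 + 20 = $147.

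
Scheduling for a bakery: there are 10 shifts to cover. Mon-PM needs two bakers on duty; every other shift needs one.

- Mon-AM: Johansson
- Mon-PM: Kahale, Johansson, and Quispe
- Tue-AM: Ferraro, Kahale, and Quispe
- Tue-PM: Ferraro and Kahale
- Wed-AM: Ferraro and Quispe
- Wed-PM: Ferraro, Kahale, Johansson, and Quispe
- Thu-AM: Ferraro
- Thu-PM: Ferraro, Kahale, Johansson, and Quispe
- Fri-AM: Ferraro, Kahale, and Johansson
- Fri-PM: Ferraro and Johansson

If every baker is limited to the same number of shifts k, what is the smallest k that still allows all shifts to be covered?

With 4 bakers and 11 worker-slots to fill, someone must work at least ⌈11/4⌉ = 3 shifts, so k ≥ 3.
k = 3 works: Mon-AM→Johansson, Mon-PM→Kahale+Johansson, Tue-AM→Kahale, Tue-PM→Ferraro, Wed-AM→Ferraro, Wed-PM→Quispe, Thu-AM→Ferraro, Thu-PM→Quispe, Fri-AM→Kahale, Fri-PM→Johansson.
Loads: Ferraro 3, Kahale 3, Johansson 3, Quispe 2 — all ≤ 3.

3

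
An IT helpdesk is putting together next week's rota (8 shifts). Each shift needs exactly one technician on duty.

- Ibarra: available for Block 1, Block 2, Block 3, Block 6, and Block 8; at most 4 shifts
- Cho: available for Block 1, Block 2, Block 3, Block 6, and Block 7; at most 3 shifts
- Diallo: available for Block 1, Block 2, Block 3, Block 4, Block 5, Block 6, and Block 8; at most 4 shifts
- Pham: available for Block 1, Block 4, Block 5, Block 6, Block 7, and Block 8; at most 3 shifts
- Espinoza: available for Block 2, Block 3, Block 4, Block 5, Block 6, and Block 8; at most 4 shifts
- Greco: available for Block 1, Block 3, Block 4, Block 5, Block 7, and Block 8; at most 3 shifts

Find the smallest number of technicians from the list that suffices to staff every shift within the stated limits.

8 slots to fill and no one can take more than 4, so at least ⌈8/4⌉ = 2 technicians are needed.
No set of 2 technicians can cover every shift (each such set leaves at least one shift with no one available or exceeds a cap).
Ibarra, Cho, and Diallo alone can cover everything: Block 1→Ibarra, Block 2→Ibarra, Block 3→Ibarra, Block 4→Diallo, Block 5→Diallo, Block 6→Cho, Block 7→Cho, Block 8→Ibarra.

3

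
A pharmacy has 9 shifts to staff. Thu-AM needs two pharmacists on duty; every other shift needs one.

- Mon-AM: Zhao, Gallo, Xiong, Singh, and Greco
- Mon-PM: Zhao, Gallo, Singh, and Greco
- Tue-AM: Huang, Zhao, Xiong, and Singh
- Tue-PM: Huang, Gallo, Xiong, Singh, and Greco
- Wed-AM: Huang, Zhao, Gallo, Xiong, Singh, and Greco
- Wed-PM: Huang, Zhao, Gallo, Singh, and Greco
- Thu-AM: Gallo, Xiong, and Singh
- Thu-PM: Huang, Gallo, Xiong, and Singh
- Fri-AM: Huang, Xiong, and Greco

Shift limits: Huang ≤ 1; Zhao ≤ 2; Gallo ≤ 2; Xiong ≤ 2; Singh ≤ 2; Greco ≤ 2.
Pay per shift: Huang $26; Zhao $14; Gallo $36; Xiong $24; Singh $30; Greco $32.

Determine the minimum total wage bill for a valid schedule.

$262

Picking the cheapest available pharmacist for each shift independently would cost $196, but that ignores the shift limits.
An optimal schedule: Mon-AM→Singh, Mon-PM→Zhao, Tue-AM→Zhao, Tue-PM→Greco, Wed-AM→Gallo, Wed-PM→Greco, Thu-AM→Xiong+Singh, Thu-PM→Huang, Fri-AM→Xiong.
Total: 30 + 14 + 14 + 32 + 36 + 32 + 24 + 30 + 26 + 24 = $262.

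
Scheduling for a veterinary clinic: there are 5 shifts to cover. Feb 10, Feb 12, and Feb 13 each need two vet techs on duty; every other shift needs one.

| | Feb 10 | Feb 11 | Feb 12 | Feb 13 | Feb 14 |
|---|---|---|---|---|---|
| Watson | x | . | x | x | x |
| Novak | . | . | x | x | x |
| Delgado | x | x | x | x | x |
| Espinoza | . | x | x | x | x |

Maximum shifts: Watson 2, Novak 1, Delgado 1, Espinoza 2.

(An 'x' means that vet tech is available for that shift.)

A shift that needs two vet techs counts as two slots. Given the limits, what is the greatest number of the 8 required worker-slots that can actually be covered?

Total capacity across all vet techs is 2+1+1+2 = 6, and 8 slots are needed, so at most 6 can be filled.
An assignment achieving 6: Feb 10→Watson+Delgado, Feb 11→Espinoza, Feb 12→Watson+Novak, Feb 13→Espinoza.
Loads: Watson 2/2, Novak 1/1, Delgado 1/1, Espinoza 2/2.

6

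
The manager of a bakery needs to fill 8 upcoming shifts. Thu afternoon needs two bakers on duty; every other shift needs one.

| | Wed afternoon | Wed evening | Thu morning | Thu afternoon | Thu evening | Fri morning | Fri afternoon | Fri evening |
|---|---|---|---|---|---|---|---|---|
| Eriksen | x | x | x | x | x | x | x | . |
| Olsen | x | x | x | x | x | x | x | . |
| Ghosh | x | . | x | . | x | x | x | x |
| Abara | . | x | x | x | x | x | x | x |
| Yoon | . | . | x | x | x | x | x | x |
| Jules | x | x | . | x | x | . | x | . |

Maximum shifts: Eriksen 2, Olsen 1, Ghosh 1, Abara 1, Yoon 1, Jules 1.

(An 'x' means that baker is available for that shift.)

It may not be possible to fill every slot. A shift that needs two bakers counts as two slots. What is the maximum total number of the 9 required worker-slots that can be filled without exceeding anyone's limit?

7

Total capacity across all bakers is 2+1+1+1+1+1 = 7, and 9 slots are needed, so at most 7 can be filled.
An assignment achieving 7: Wed afternoon→Eriksen, Wed evening→Eriksen, Thu morning→Olsen, Thu afternoon→Abara+Yoon, Thu evening→Jules, Fri evening→Ghosh.
Loads: Eriksen 2/2, Olsen 1/1, Ghosh 1/1, Abara 1/1, Yoon 1/1, Jules 1/1.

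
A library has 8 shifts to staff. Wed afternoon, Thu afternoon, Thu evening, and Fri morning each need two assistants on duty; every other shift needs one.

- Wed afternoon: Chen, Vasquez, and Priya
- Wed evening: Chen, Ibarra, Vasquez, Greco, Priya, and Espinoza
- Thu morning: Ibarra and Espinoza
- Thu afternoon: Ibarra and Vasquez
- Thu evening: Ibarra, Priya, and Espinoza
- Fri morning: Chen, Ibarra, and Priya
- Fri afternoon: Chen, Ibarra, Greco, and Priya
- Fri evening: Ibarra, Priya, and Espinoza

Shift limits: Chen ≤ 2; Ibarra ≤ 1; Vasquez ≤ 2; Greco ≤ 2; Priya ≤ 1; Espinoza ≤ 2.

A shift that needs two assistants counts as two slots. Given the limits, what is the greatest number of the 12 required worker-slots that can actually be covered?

10

Total capacity across all assistants is 2+1+2+2+1+2 = 10, and 12 slots are needed, so at most 10 can be filled.
An assignment achieving 10: Wed afternoon→Chen+Vasquez, Wed evening→Greco, Thu morning→Ibarra, Thu afternoon→Vasquez, Thu evening→Priya+Espinoza, Fri morning→Chen, Fri afternoon→Greco, Fri evening→Espinoza.
Loads: Chen 2/2, Ibarra 1/1, Vasquez 2/2, Greco 2/2, Priya 1/1, Espinoza 2/2.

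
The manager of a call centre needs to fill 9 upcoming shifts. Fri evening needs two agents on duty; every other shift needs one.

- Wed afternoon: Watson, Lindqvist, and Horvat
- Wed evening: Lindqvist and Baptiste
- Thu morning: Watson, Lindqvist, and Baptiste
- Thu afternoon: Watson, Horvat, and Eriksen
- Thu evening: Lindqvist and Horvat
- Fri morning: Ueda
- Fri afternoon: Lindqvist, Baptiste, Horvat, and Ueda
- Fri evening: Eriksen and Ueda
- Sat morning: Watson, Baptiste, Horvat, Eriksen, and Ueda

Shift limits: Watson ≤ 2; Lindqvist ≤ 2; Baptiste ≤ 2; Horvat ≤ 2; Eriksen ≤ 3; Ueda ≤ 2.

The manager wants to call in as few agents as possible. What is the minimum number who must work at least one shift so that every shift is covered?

5

10 slots to fill and no one can take more than 3, so at least ⌈10/3⌉ = 4 agents are needed.
Any 4 agents together have capacity at most 3+2+2+2 = 9 < 10 slots, so 4 can never suffice.
Watson, Lindqvist, Baptiste, Eriksen, and Ueda alone can cover everything: Wed afternoon→Watson, Wed evening→Lindqvist, Thu morning→Baptiste, Thu afternoon→Watson, Thu evening→Lindqvist, Fri morning→Ueda, Fri afternoon→Baptiste, Fri evening→Eriksen+Ueda, Sat morning→Eriksen.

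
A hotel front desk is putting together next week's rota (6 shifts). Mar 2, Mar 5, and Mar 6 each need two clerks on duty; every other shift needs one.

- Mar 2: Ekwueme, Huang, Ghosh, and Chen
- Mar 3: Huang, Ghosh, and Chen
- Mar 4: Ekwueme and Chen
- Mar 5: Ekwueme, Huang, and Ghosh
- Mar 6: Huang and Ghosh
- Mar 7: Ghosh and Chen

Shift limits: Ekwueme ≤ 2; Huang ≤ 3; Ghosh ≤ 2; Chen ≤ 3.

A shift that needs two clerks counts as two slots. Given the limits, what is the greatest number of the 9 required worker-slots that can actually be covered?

Total capacity across all clerks is 2+3+2+3 = 10, and 9 slots are needed, so at most 9 can be filled.
An assignment achieving 9: Mar 2→Huang+Chen, Mar 3→Chen, Mar 4→Ekwueme, Mar 5→Ekwueme+Huang, Mar 6→Huang+Ghosh, Mar 7→Ghosh.
Loads: Ekwueme 2/2, Huang 3/3, Ghosh 2/2, Chen 2/3.

9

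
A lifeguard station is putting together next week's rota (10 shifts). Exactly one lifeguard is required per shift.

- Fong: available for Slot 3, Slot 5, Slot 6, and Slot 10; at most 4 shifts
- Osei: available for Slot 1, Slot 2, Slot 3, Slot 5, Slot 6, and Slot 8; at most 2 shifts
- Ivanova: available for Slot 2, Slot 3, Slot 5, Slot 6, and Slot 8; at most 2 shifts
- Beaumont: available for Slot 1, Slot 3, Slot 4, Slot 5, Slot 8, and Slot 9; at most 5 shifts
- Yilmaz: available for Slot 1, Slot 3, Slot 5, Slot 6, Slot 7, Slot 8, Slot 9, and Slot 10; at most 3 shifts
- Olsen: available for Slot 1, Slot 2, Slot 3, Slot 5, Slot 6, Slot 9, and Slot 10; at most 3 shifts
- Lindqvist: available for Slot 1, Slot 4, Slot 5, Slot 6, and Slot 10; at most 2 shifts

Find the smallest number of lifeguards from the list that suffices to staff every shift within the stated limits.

3

10 slots to fill and no one can take more than 5, so at least ⌈10/5⌉ = 2 lifeguards are needed.
Any 2 lifeguards together have capacity at most 5+4 = 9 < 10 slots, so 2 can never suffice.
Osei, Beaumont, and Yilmaz alone can cover everything: Slot 1→Beaumont, Slot 2→Osei, Slot 3→Beaumont, Slot 4→Beaumont, Slot 5→Beaumont, Slot 6→Osei, Slot 7→Yilmaz, Slot 8→Yilmaz, Slot 9→Beaumont, Slot 10→Yilmaz.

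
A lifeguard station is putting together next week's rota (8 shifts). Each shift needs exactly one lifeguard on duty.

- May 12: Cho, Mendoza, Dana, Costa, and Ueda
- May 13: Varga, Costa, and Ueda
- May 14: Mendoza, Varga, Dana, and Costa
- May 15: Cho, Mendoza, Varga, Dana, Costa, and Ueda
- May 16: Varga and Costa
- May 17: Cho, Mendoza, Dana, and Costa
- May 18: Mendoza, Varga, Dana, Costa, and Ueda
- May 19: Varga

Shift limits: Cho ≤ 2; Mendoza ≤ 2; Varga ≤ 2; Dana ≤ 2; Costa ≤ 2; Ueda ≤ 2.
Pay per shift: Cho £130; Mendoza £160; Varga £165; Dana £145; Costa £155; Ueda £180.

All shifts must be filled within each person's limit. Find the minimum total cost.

May 19 can only be covered by Varga, so that assignment is forced.
Picking the cheapest available lifeguard for each shift independently would cost £1155, but that ignores the shift limits.
An optimal schedule: May 12→Cho, May 13→Costa, May 14→Dana, May 15→Mendoza, May 16→Costa, May 17→Cho, May 18→Dana, May 19→Varga.
Total: 130 + 155 + 145 + 160 + 155 + 130 + 145 + 165 = £1185.

£1185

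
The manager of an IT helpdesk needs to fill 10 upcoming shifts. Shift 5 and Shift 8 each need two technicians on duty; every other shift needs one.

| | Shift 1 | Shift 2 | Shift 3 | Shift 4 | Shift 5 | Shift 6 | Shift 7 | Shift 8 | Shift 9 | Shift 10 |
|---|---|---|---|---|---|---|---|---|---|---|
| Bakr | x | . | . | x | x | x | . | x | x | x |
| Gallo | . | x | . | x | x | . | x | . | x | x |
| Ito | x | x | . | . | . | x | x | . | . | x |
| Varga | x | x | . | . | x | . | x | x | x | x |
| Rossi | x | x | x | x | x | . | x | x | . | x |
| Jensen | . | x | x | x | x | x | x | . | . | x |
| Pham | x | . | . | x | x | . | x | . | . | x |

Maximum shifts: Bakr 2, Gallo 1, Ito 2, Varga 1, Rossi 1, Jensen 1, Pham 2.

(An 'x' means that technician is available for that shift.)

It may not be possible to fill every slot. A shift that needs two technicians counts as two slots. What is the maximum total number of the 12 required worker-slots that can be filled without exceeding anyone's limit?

Total capacity across all technicians is 2+1+2+1+1+1+2 = 10, and 12 slots are needed, so at most 10 can be filled.
An assignment achieving 10: Shift 1→Ito, Shift 2→Ito, Shift 3→Rossi, Shift 4→Jensen, Shift 5→Pham, Shift 6→Bakr, Shift 7→Pham, Shift 8→Bakr+Varga, Shift 9→Gallo.
Loads: Bakr 2/2, Gallo 1/1, Ito 2/2, Varga 1/1, Rossi 1/1, Jensen 1/1, Pham 2/2.

10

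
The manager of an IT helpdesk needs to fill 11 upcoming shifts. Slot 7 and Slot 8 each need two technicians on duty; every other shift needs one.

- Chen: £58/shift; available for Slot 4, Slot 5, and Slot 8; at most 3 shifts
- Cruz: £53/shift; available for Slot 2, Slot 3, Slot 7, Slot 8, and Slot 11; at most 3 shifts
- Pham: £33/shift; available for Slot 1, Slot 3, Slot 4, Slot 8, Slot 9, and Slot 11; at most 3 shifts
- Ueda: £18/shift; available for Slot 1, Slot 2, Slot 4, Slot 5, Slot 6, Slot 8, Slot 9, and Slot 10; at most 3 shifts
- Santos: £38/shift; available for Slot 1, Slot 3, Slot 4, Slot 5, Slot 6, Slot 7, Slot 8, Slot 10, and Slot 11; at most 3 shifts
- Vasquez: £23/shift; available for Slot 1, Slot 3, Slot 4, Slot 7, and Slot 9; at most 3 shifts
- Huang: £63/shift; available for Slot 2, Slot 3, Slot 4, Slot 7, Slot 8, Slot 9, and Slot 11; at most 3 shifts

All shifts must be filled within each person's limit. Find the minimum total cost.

£389

Picking the cheapest available technician for each shift independently would cost £294, but that ignores the shift limits.
An optimal schedule: Slot 1→Vasquez, Slot 2→Ueda, Slot 3→Vasquez, Slot 4→Pham, Slot 5→Santos, Slot 6→Ueda, Slot 7→Santos+Cruz, Slot 8→Pham+Santos, Slot 9→Vasquez, Slot 10→Ueda, Slot 11→Pham.
Total: 23 + 18 + 23 + 33 + 38 + 18 + 38 + 53 + 33 + 38 + 23 + 18 + 33 = £389.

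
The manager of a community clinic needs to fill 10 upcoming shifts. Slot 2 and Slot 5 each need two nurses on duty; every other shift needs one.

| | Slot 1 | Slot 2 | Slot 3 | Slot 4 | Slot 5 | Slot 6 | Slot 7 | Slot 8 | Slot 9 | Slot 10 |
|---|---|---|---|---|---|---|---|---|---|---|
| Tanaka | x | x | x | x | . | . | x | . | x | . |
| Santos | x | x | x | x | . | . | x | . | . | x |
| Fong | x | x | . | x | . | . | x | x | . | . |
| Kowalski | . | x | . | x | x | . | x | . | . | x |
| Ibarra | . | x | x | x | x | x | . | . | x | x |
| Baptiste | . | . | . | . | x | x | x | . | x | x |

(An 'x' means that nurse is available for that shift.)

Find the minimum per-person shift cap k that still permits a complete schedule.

2

With 6 nurses and 12 worker-slots to fill, someone must work at least ⌈12/6⌉ = 2 shifts, so k ≥ 2.
k = 2 works: Slot 1→Tanaka, Slot 2→Fong+Kowalski, Slot 3→Tanaka, Slot 4→Santos, Slot 5→Kowalski+Ibarra, Slot 6→Ibarra, Slot 7→Baptiste, Slot 8→Fong, Slot 9→Baptiste, Slot 10→Santos.
Loads: Tanaka 2, Santos 2, Fong 2, Kowalski 2, Ibarra 2, Baptiste 2 — all ≤ 2.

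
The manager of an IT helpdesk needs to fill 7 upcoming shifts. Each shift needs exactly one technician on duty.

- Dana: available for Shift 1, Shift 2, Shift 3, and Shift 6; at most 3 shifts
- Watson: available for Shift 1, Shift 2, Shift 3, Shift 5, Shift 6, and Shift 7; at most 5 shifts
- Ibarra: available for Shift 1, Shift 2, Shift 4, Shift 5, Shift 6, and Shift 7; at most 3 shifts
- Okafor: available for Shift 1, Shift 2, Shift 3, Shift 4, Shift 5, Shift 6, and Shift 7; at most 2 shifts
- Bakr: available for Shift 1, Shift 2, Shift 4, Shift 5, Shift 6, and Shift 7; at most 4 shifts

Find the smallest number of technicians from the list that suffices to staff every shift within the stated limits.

7 slots to fill and no one can take more than 5, so at least ⌈7/5⌉ = 2 technicians are needed.
Dana and Bakr alone can cover everything: Shift 1→Dana, Shift 2→Dana, Shift 3→Dana, Shift 4→Bakr, Shift 5→Bakr, Shift 6→Bakr, Shift 7→Bakr.

2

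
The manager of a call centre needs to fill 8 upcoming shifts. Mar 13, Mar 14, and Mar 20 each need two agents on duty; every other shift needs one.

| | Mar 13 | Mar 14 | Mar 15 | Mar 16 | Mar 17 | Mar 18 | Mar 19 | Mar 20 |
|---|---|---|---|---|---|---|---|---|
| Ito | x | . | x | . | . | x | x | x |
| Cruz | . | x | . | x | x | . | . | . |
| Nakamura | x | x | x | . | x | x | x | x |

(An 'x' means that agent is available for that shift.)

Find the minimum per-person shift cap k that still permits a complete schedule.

4

With 3 agents and 11 worker-slots to fill, someone must work at least ⌈11/3⌉ = 4 shifts, so k ≥ 4.
k = 4 works: Mar 13→Ito+Nakamura, Mar 14→Cruz+Nakamura, Mar 15→Ito, Mar 16→Cruz, Mar 17→Cruz, Mar 18→Ito, Mar 19→Nakamura, Mar 20→Ito+Nakamura.
Loads: Ito 4, Cruz 3, Nakamura 4 — all ≤ 4.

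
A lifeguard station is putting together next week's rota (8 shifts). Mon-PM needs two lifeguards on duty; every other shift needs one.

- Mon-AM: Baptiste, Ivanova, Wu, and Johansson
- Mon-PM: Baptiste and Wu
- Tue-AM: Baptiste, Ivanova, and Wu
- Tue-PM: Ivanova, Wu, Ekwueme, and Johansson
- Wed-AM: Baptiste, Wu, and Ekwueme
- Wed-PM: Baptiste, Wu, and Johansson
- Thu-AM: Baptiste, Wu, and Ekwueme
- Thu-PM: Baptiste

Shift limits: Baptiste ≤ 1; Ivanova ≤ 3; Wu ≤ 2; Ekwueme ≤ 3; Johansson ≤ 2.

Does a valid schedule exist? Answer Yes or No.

No

Total capacity is 11 and 9 slots are needed, so capacity alone doesn't rule it out.
Shifts {Mon-PM, Thu-PM} need 3 worker-slots in total, but the lifeguards available for any of those shifts (Baptiste and Wu) can supply at most 2 among them. So no valid schedule exists.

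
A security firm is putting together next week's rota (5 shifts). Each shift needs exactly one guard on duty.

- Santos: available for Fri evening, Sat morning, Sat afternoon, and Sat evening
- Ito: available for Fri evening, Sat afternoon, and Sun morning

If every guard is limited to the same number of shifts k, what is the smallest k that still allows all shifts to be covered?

With 2 guards and 5 worker-slots to fill, someone must work at least ⌈5/2⌉ = 3 shifts, so k ≥ 3.
k = 3 works: Fri evening→Santos, Sat morning→Santos, Sat afternoon→Ito, Sat evening→Santos, Sun morning→Ito.
Loads: Santos 3, Ito 2 — all ≤ 3.

3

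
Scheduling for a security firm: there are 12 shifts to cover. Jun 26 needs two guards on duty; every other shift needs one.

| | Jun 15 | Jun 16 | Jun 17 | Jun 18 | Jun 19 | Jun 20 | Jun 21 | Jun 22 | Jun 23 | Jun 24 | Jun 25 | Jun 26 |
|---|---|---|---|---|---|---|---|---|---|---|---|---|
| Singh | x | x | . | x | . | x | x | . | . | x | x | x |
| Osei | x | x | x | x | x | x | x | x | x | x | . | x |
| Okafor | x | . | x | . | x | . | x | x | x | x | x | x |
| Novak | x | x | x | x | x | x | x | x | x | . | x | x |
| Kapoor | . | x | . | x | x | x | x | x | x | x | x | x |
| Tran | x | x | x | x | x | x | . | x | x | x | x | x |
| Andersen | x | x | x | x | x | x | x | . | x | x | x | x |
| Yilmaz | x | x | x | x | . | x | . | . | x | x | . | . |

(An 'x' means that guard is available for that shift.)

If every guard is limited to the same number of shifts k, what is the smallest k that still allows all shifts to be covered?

2

With 8 guards and 13 worker-slots to fill, someone must work at least ⌈13/8⌉ = 2 shifts, so k ≥ 2.
k = 2 works: Jun 15→Okafor, Jun 16→Novak, Jun 17→Osei, Jun 18→Novak, Jun 19→Okafor, Jun 20→Kapoor, Jun 21→Singh, Jun 22→Osei, Jun 23→Kapoor, Jun 24→Tran, Jun 25→Singh, Jun 26→Tran+Andersen.
Loads: Singh 2, Osei 2, Okafor 2, Novak 2, Kapoor 2, Tran 2, Andersen 1, Yilmaz 0 — all ≤ 2.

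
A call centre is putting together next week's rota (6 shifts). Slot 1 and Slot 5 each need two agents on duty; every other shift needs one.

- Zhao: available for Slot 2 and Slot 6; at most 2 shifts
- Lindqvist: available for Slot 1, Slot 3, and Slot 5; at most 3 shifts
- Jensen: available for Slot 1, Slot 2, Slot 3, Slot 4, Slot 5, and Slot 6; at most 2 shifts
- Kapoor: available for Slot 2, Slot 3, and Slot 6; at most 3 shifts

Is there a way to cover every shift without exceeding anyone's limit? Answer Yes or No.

No

Total capacity is 10 and 8 slots are needed, so capacity alone doesn't rule it out.
Shifts {Slot 1, Slot 4, Slot 5} need 5 worker-slots in total, but the agents available for any of those shifts (Lindqvist and Jensen) can supply at most 4 among them. So no valid schedule exists.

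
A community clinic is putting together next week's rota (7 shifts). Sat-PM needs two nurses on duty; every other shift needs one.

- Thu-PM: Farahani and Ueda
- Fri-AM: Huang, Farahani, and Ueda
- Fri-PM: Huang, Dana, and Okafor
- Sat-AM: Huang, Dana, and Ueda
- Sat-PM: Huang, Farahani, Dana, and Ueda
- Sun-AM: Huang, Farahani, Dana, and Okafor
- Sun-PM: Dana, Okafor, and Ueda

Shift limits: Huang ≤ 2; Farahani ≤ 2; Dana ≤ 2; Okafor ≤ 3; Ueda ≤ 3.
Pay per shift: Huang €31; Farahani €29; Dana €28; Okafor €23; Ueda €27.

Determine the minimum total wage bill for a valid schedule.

€206

Picking the cheapest available nurse for each shift independently would cost €205, but that ignores the shift limits.
An optimal schedule: Thu-PM→Ueda, Fri-AM→Ueda, Fri-PM→Okafor, Sat-AM→Dana, Sat-PM→Ueda+Dana, Sun-AM→Okafor, Sun-PM→Okafor.
Total: 27 + 27 + 23 + 28 + 27 + 28 + 23 + 23 = €206.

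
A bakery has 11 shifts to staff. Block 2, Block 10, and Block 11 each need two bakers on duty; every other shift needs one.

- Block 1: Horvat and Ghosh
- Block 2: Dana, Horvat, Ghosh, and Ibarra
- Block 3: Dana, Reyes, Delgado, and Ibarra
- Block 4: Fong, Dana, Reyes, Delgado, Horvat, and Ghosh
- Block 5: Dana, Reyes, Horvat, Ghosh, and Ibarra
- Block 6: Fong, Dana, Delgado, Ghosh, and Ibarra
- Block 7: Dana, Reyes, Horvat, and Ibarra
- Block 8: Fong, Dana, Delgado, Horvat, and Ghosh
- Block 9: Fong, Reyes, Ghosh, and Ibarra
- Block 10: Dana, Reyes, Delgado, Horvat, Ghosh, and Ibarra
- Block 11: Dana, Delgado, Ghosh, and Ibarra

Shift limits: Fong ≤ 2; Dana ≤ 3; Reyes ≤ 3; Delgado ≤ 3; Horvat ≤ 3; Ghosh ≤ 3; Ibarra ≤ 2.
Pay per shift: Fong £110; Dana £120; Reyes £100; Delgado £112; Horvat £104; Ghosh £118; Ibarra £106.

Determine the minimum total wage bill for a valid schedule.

Picking the cheapest available baker for each shift independently would cost £1446, but that ignores the shift limits.
An optimal schedule: Block 1→Horvat, Block 2→Horvat+Ibarra, Block 3→Reyes, Block 4→Delgado, Block 5→Horvat, Block 6→Fong, Block 7→Reyes, Block 8→Fong, Block 9→Reyes, Block 10→Delgado+Ghosh, Block 11→Ibarra+Delgado.
Total: 104 + 104 + 106 + 100 + 112 + 104 + 110 + 100 + 110 + 100 + 112 + 118 + 106 + 112 = £1498.

£1498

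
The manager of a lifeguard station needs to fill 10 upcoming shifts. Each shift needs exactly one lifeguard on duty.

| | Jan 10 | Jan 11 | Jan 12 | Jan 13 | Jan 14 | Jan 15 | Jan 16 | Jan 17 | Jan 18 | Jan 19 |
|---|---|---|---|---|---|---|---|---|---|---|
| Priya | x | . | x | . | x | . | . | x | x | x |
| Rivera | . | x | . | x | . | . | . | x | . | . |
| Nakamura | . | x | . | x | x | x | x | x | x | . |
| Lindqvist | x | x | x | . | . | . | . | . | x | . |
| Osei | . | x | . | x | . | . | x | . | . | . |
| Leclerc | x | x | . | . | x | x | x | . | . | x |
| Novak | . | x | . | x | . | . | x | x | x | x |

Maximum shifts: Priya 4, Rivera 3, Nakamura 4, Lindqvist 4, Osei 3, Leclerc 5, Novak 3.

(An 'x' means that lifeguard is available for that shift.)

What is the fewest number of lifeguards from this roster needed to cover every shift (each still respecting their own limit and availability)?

3

10 slots to fill and no one can take more than 5, so at least ⌈10/5⌉ = 2 lifeguards are needed.
Any 2 lifeguards together have capacity at most 5+4 = 9 < 10 slots, so 2 can never suffice.
Priya, Rivera, and Nakamura alone can cover everything: Jan 10→Priya, Jan 11→Rivera, Jan 12→Priya, Jan 13→Rivera, Jan 14→Priya, Jan 15→Nakamura, Jan 16→Nakamura, Jan 17→Rivera, Jan 18→Nakamura, Jan 19→Priya.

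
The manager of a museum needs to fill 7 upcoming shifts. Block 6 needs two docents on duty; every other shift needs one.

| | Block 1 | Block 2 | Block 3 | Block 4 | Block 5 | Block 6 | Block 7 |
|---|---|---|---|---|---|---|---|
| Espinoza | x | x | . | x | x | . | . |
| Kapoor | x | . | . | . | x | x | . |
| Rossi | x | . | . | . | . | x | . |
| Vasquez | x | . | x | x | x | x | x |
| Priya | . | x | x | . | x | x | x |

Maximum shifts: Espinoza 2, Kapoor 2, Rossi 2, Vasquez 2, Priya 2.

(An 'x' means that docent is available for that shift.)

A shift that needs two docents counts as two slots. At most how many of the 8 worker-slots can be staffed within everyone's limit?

8

Total capacity across all docents is 2+2+2+2+2 = 10, and 8 slots are needed, so at most 8 can be filled.
An assignment achieving 8: Block 1→Kapoor, Block 2→Espinoza, Block 3→Vasquez, Block 4→Espinoza, Block 5→Kapoor, Block 6→Rossi+Priya, Block 7→Vasquez.
Loads: Espinoza 2/2, Kapoor 2/2, Rossi 1/2, Vasquez 2/2, Priya 1/2.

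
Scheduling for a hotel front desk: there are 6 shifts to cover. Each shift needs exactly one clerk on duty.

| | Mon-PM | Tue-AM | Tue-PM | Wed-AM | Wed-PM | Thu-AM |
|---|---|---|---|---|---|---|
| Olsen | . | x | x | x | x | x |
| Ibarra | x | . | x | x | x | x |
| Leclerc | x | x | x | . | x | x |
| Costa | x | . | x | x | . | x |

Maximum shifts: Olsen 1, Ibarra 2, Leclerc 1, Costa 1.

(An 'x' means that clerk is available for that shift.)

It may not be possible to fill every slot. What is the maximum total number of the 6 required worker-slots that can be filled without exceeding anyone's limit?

5

Total capacity across all clerks is 1+2+1+1 = 5, and 6 slots are needed, so at most 5 can be filled.
An assignment achieving 5: Mon-PM→Ibarra, Tue-AM→Olsen, Tue-PM→Costa, Wed-AM→Ibarra, Wed-PM→Leclerc.
Loads: Olsen 1/1, Ibarra 2/2, Leclerc 1/1, Costa 1/1.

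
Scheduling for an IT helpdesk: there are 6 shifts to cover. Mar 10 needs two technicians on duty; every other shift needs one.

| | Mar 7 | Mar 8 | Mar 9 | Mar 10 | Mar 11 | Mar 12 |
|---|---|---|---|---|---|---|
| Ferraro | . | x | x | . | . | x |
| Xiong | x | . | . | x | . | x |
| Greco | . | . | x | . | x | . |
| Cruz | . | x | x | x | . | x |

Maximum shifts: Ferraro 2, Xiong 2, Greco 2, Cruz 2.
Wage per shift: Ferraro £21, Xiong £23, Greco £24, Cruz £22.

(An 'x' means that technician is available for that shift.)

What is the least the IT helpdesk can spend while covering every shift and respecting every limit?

£156

Mar 7 can only be covered by Xiong, so that assignment is forced.
Mar 10 can only be covered by Xiong and Cruz, so that assignment is forced.
Mar 11 can only be covered by Greco, so that assignment is forced.
Picking the cheapest available technician for each shift independently would cost £155, but that ignores the shift limits.
An optimal schedule: Mar 7→Xiong, Mar 8→Ferraro, Mar 9→Ferraro, Mar 10→Xiong+Cruz, Mar 11→Greco, Mar 12→Cruz.
Total: 23 + 21 + 21 + 23 + 22 + 24 + 22 = £156.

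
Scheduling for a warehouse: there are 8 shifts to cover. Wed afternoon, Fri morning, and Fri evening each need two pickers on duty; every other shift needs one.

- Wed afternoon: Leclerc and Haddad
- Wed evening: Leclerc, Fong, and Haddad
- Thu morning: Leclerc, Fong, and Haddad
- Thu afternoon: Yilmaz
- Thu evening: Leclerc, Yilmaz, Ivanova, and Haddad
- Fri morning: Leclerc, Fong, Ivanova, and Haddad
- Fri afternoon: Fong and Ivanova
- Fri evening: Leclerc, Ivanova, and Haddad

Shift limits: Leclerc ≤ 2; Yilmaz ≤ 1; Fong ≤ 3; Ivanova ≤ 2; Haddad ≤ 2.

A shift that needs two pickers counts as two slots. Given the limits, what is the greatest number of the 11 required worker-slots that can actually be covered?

Total capacity across all pickers is 2+1+3+2+2 = 10, and 11 slots are needed, so at most 10 can be filled.
An assignment achieving 10: Wed afternoon→Leclerc+Haddad, Wed evening→Leclerc, Thu morning→Fong, Thu afternoon→Yilmaz, Thu evening→Ivanova, Fri morning→Fong, Fri afternoon→Fong, Fri evening→Ivanova+Haddad.
Loads: Leclerc 2/2, Yilmaz 1/1, Fong 3/3, Ivanova 2/2, Haddad 2/2.

10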